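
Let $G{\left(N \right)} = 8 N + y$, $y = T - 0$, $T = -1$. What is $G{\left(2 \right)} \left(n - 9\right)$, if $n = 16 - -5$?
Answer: $180$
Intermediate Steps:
$n = 21$ ($n = 16 + 5 = 21$)
$y = -1$ ($y = -1 - 0 = -1 + 0 = -1$)
$G{\left(N \right)} = -1 + 8 N$ ($G{\left(N \right)} = 8 N - 1 = -1 + 8 N$)
$G{\left(2 \right)} \left(n - 9\right) = \left(-1 + 8 \cdot 2\right) \left(21 - 9\right) = \left(-1 + 16\right) 12 = 15 \cdot 12 = 180$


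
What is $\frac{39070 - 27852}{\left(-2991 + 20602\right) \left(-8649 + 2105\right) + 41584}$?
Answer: $- \frac{5609}{57602400} \approx -9.7374 \cdot 10^{-5}$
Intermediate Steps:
$\frac{39070 - 27852}{\left(-2991 + 20602\right) \left(-8649 + 2105\right) + 41584} = \frac{11218}{17611 \left(-6544\right) + 41584} = \frac{11218}{-115246384 + 41584} = \frac{11218}{-115204800} = 11218 \left(- \frac{1}{115204800}\right) = - \frac{5609}{57602400}$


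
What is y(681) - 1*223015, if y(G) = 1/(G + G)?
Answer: -303746429/1362 ≈ -2.2302e+5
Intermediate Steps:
y(G) = 1/(2*G)
y(681) - 1*223015 = (½)/681 - 1*223015 = (½)*(1/681) - 223015 = 1/1362 - 223015 = -303746429/1362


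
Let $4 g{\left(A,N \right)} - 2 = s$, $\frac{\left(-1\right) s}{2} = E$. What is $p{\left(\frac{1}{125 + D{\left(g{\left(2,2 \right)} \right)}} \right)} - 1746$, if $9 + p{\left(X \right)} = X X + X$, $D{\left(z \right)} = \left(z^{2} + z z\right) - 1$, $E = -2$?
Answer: $- \frac{115915477}{66049} \approx -1755.0$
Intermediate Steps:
$s = 4$ ($s = \left(-2\right) \left(-2\right) = 4$)
$g{\left(A,N \right)} = \frac{3}{2}$ ($g{\left(A,N \right)} = \frac{1}{2} + \frac{1}{4} \cdot 4 = \frac{1}{2} + 1 = \frac{3}{2}$)
$D{\left(z \right)} = -1 + 2 z^{2}$ ($D{\left(z \right)} = \left(z^{2} + z^{2}\right) - 1 = 2 z^{2} - 1 = -1 + 2 z^{2}$)
$p{\left(X \right)} = -9 + X + X^{2}$ ($p{\left(X \right)} = -9 + \left(X X + X\right) = -9 + \left(X^{2} + X\right) = -9 + \left(X + X^{2}\right) = -9 + X + X^{2}$)
$p{\left(\frac{1}{125 + D{\left(g{\left(2,2 \right)} \right)}} \right)} - 1746 = \left(-9 + \frac{1}{125 - \left(1 - 2 \left(\frac{3}{2}\right)^{2}\right)} + \left(\frac{1}{125 - \left(1 - 2 \left(\frac{3}{2}\right)^{2}\right)}\right)^{2}\right) - 1746 = \left(-9 + \frac{1}{125 + \left(-1 + 2 \cdot \frac{9}{4}\right)} + \left(\frac{1}{125 + \left(-1 + 2 \cdot \frac{9}{4}\right)}\right)^{2}\right) - 1746 = \left(-9 + \frac{1}{125 + \left(-1 + \frac{9}{2}\right)} + \left(\frac{1}{125 + \left(-1 + \frac{9}{2}\right)}\right)^{2}\right) - 1746 = \left(-9 + \frac{1}{125 + \frac{7}{2}} + \left(\frac{1}{125 + \frac{7}{2}}\right)^{2}\right) - 1746 = \left(-9 + \frac{1}{\frac{257}{2}} + \left(\frac{1}{\frac{257}{2}}\right)^{2}\right) - 1746 = \left(-9 + \frac{2}{257} + \left(\frac{2}{257}\right)^{2}\right) - 1746 = \left(-9 + \frac{2}{257} + \frac{4}{66049}\right) - 1746 = - \frac{593923}{66049} - 1746 = - \frac{115915477}{66049}$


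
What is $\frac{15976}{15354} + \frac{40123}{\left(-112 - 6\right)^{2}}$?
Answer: $\frac{419249183}{106894548} \approx 3.9221$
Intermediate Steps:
$\frac{15976}{15354} + \frac{40123}{\left(-112 - 6\right)^{2}} = 15976 \cdot \frac{1}{15354} + \frac{40123}{\left(-118\right)^{2}} = \frac{7988}{7677} + \frac{40123}{13924} = \frac{419249183}{106894548}$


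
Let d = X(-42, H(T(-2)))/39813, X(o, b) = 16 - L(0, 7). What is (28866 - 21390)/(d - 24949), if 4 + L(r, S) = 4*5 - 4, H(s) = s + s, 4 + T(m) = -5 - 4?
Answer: -42520284/141899219 ≈ -0.29965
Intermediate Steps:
T(m) = -13 (T(m) = -4 + (-5 - 4) = -4 - 9 = -13)
H(s) = 2*s
L(r, S) = 12 (L(r, S) = -4 + (4*5 - 4) = -4 + (20 - 4) = -4 + 16 = 12)
X(o, b) = 4 (X(o, b) = 16 - 1*12 = 16 - 12 = 4)
d = 4/39813 ≈ 0.00010047
(28866 - 21390)/(d - 24949) = (28866 - 21390)/(4/39813 - 24949) = 7476/(-993294533/39813) = 7476*(-39813/993294533) = -42520284/141899219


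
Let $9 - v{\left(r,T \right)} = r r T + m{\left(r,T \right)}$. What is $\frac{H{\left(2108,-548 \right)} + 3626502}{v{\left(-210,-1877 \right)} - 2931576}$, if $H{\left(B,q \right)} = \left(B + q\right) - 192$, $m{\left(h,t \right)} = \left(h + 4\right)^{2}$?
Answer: $\frac{3627870}{79801697} \approx 0.045461$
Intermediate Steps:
$m{\left(h,t \right)} = \left(4 + h\right)^{2}$
$H{\left(B,q \right)} = -192 + B + q$
$v{\left(r,T \right)} = 9 - \left(4 + r\right)^{2} - T r^{2}$ ($v{\left(r,T \right)} = 9 - \left(r r T + \left(4 + r\right)^{2}\right) = 9 - \left(r^{2} T + \left(4 + r\right)^{2}\right) = 9 - \left(T r^{2} + \left(4 + r\right)^{2}\right) = 9 - \left(\left(4 + r\right)^{2} + T r^{2}\right) = 9 - \left(4 + r\right)^{2} - T r^{2}$)
$\frac{H{\left(2108,-548 \right)} + 3626502}{v{\left(-210,-1877 \right)} - 2931576} = \frac{\left(-192 + 2108 - 548\right) + 3626502}{\left(9 - \left(4 - 210\right)^{2} - - 1877 \left(-210\right)^{2}\right) - 2931576} = \frac{1368 + 3626502}{\left(9 - \left(-206\right)^{2} - \left(-1877\right) 44100\right) - 2931576} = \frac{3627870}{\left(9 - 42436 + 82775700\right) - 2931576} = \frac{3627870}{82733273 - 2931576} = \frac{3627870}{79801697}$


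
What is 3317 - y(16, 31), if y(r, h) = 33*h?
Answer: 2294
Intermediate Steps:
3317 - y(16, 31) = 3317 - 33*31 = 3317 - 1*1023 = 3317 - 1023 = 2294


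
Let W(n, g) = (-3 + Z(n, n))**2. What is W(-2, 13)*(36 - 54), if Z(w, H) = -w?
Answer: -18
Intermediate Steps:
W(n, g) = (-3 - n)**2
W(-2, 13)*(36 - 54) = (3 - 2)**2*(36 - 54) = 1**2*(-18) = 1*(-18) = -18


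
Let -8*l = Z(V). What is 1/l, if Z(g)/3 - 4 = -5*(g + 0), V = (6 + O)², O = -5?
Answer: 8/3 ≈ 2.6667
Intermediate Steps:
V = 1 (V = (6 - 5)² = 1² = 1)
Z(g) = 12 - 15*g (Z(g) = 12 + 3*(-5*(g + 0)) = 12 + 3*(-5*g) = 12 - 15*g)
l = 3/8 (l = -(12 - 15*1)/8 = -(12 - 15)/8 = -⅛*(-3) = 3/8 ≈ 0.37500)
1/l = 1/(3/8) = 8/3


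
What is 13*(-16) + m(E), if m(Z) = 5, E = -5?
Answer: -203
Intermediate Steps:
13*(-16) + m(E) = 13*(-16) + 5 = -208 + 5 = -203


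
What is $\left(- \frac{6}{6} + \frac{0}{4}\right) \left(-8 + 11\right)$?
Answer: $-3$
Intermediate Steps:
$\left(- \frac{6}{6} + \frac{0}{4}\right) \left(-8 + 11\right) = \left(\left(-6\right) \frac{1}{6} + 0 \cdot \frac{1}{4}\right) 3 = \left(-1 + 0\right) 3 = \left(-1\right) 3 = -3$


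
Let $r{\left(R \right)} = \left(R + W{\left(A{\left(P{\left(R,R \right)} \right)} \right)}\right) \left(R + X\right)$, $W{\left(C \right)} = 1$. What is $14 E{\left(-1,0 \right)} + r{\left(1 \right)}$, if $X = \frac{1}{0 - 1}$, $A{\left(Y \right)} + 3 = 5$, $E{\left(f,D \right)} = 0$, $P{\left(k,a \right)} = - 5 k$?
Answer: $0$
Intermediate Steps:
$A{\left(Y \right)} = 2$ ($A{\left(Y \right)} = -3 + 5 = 2$)
$X = -1$ ($X = \frac{1}{-1} = -1$)
$r{\left(R \right)} = \left(1 + R\right) \left(-1 + R\right)$ ($r{\left(R \right)} = \left(R + 1\right) \left(R - 1\right) = \left(1 + R\right) \left(-1 + R\right)$)
$14 E{\left(-1,0 \right)} + r{\left(1 \right)} = 14 \cdot 0 - \left(1 - 1^{2}\right) = 0 + \left(-1 + 1\right) = 0 + 0 = 0$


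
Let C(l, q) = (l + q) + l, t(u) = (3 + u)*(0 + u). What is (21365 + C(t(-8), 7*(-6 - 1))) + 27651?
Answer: 49047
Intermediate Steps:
t(u) = u*(3 + u) (t(u) = (3 + u)*u = u*(3 + u))
C(l, q) = q + 2*l
(21365 + C(t(-8), 7*(-6 - 1))) + 27651 = (21365 + (7*(-6 - 1) + 2*(-8*(3 - 8)))) + 27651 = (21365 + (7*(-7) + 2*(-8*(-5)))) + 27651 = (21365 + (-49 + 2*40)) + 27651 = (21365 + (-49 + 80)) + 27651 = (21365 + 31) + 27651 = 21396 + 27651 = 49047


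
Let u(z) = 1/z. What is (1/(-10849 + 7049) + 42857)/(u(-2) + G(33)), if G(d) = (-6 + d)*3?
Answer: 162856599/305900 ≈ 532.38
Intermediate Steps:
G(d) = -18 + 3*d
(1/(-10849 + 7049) + 42857)/(u(-2) + G(33)) = (1/(-10849 + 7049) + 42857)/(1/(-2) + (-18 + 3*33)) = (1/(-3800) + 42857)/(-½ + (-18 + 99)) = (-1/3800 + 42857)/(-½ + 81) = 162856599/(3800*(161/2)) = (162856599/3800)*(2/161) = 162856599/305900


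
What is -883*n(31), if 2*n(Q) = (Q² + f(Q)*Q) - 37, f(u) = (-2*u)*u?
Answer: 25897507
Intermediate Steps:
f(u) = -2*u²
n(Q) = -37/2 + Q²/2 - Q³ (n(Q) = ((Q² + (-2*Q²)*Q) - 37)/2 = ((Q² - 2*Q³) - 37)/2 = (-37 + Q² - 2*Q³)/2 = -37/2 + Q²/2 - Q³)
-883*n(31) = -883*(-37/2 + (½)*31² - 1*31³) = -883*(-37/2 + (½)*961 - 1*29791) = -883*(-37/2 + 961/2 - 29791) = -883*(-29329) = 25897507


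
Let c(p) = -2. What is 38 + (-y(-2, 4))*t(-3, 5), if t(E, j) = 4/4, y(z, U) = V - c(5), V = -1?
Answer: 37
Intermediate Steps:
y(z, U) = 1 (y(z, U) = -1 - 1*(-2) = -1 + 2 = 1)
t(E, j) = 1 (t(E, j) = 4*(1/4) = 1)
38 + (-y(-2, 4))*t(-3, 5) = 38 - 1*1*1 = 38 - 1*1 = 38 - 1 = 37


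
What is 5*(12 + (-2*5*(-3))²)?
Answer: 4560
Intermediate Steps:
5*(12 + (-2*5*(-3))²) = 5*(12 + (-10*(-3))²) = 5*(12 + 30²) = 5*(12 + 900) = 5*912 = 4560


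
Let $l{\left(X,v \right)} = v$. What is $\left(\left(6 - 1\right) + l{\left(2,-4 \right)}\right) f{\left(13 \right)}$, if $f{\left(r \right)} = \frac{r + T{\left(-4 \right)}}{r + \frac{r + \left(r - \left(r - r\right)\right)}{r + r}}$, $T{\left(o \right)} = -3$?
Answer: $\frac{5}{7} \approx 0.71429$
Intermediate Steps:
$f{\left(r \right)} = \frac{-3 + r}{1 + r}$ ($f{\left(r \right)} = \frac{r - 3}{r + \frac{r + \left(r - \left(r - r\right)\right)}{r + r}} = \frac{-3 + r}{r + \frac{r + \left(r - 0\right)}{2 r}} = \frac{-3 + r}{r + \left(r + \left(r + 0\right)\right) \frac{1}{2 r}} = \frac{-3 + r}{r + \left(r + r\right) \frac{1}{2 r}} = \frac{-3 + r}{r + 2 r \frac{1}{2 r}} = \frac{-3 + r}{r + 1} = \frac{-3 + r}{1 + r}$)
$\left(\left(6 - 1\right) + l{\left(2,-4 \right)}\right) f{\left(13 \right)} = \left(\left(6 - 1\right) - 4\right) \frac{-3 + 13}{1 + 13} = \left(5 - 4\right) \frac{1}{14} \cdot 10 = 1 \cdot \frac{1}{14} \cdot 10 = 1 \cdot \frac{5}{7} = \frac{5}{7}$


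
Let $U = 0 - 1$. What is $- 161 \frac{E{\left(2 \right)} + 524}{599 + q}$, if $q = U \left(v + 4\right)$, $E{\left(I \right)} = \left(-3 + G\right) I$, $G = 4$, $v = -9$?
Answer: $- \frac{42343}{302} \approx -140.21$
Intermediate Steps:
$U = -1$ ($U = 0 - 1 = -1$)
$E{\left(I \right)} = I$ ($E{\left(I \right)} = \left(-3 + 4\right) I = 1 I = I$)
$q = 5$ ($q = - (-9 + 4) = \left(-1\right) \left(-5\right) = 5$)
$- 161 \frac{E{\left(2 \right)} + 524}{599 + q} = - 161 \frac{2 + 524}{599 + 5} = - 161 \cdot \frac{526}{604} = - 161 \cdot 526 \cdot \frac{1}{604} = \left(-161\right) \frac{263}{302} = - \frac{42343}{302}$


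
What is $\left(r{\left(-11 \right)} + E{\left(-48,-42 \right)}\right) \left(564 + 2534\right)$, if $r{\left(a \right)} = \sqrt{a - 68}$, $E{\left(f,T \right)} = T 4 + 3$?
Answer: $-511170 + 3098 i \sqrt{79} \approx -5.1117 \cdot 10^{5} + 27536.0 i$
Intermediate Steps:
$E{\left(f,T \right)} = 3 + 4 T$ ($E{\left(f,T \right)} = 4 T + 3 = 3 + 4 T$)
$r{\left(a \right)} = \sqrt{-68 + a}$
$\left(r{\left(-11 \right)} + E{\left(-48,-42 \right)}\right) \left(564 + 2534\right) = \left(\sqrt{-68 - 11} + \left(3 + 4 \left(-42\right)\right)\right) \left(564 + 2534\right) = \left(\sqrt{-79} + \left(3 - 168\right)\right) 3098 = \left(i \sqrt{79} - 165\right) 3098 = \left(-165 + i \sqrt{79}\right) 3098 = -511170 + 3098 i \sqrt{79}$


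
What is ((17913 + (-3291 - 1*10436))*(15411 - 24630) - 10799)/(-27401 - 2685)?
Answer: 38601533/30086 ≈ 1283.0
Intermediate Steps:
((17913 + (-3291 - 1*10436))*(15411 - 24630) - 10799)/(-27401 - 2685) = ((17913 + (-3291 - 10436))*(-9219) - 10799)/(-30086) = ((17913 - 13727)*(-9219) - 10799)*(-1/30086) = (4186*(-9219) - 10799)*(-1/30086) = (-38590734 - 10799)*(-1/30086) = -38601533*(-1/30086) = 38601533/30086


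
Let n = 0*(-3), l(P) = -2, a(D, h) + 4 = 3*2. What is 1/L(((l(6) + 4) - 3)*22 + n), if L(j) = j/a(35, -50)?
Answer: -1/11 ≈ -0.090909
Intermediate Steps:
a(D, h) = 2 (a(D, h) = -4 + 3*2 = -4 + 6 = 2)
n = 0
L(j) = j/2
1/L(((l(6) + 4) - 3)*22 + n) = 1/((((-2 + 4) - 3)*22 + 0)/2) = 1/(((2 - 3)*22 + 0)/2) = 1/((-1*22 + 0)/2) = 1/((-22 + 0)/2) = 1/((1/2)*(-22)) = 1/(-11) = -1/11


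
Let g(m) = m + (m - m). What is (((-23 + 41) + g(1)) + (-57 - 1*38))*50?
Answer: -3800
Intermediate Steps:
g(m) = m (g(m) = m + 0 = m)
(((-23 + 41) + g(1)) + (-57 - 1*38))*50 = (((-23 + 41) + 1) + (-57 - 1*38))*50 = ((18 + 1) + (-57 - 38))*50 = (19 - 95)*50 = -76*50 = -3800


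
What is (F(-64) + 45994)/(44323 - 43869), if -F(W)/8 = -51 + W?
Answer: 23457/227 ≈ 103.33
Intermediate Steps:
F(W) = 408 - 8*W (F(W) = -8*(-51 + W) = 408 - 8*W)
(F(-64) + 45994)/(44323 - 43869) = ((408 - 8*(-64)) + 45994)/(44323 - 43869) = ((408 + 512) + 45994)/454 = (920 + 45994)*(1/454) = 46914*(1/454) = 23457/227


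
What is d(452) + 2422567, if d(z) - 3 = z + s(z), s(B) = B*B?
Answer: 2627326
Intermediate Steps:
s(B) = B**2
d(z) = 3 + z + z**2 (d(z) = 3 + (z + z**2) = 3 + z + z**2)
d(452) + 2422567 = (3 + 452 + 452**2) + 2422567 = (3 + 452 + 204304) + 2422567 = 204759 + 2422567 = 2627326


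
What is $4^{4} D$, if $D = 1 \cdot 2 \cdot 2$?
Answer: $1024$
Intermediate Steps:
$D = 4$ ($D = 2 \cdot 2 = 4$)
$4^{4} D = 4^{4} \cdot 4 = 256 \cdot 4 = 1024$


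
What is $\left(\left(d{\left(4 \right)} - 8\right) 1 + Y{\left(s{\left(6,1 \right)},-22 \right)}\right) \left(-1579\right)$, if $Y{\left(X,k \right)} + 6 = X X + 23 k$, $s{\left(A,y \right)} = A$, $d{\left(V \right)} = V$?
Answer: $757920$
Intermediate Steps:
$Y{\left(X,k \right)} = -6 + X^{2} + 23 k$ ($Y{\left(X,k \right)} = -6 + \left(X X + 23 k\right) = -6 + \left(X^{2} + 23 k\right) = -6 + X^{2} + 23 k$)
$\left(\left(d{\left(4 \right)} - 8\right) 1 + Y{\left(s{\left(6,1 \right)},-22 \right)}\right) \left(-1579\right) = \left(\left(4 - 8\right) 1 + \left(-6 + 6^{2} + 23 \left(-22\right)\right)\right) \left(-1579\right) = \left(\left(-4\right) 1 - 476\right) \left(-1579\right) = \left(-4 - 476\right) \left(-1579\right) = \left(-480\right) \left(-1579\right) = 757920$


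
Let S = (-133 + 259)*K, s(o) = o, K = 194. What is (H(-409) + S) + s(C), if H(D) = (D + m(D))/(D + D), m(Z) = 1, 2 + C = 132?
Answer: 10050970/409 ≈ 24575.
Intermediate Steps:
C = 130 (C = -2 + 132 = 130)
S = 24444 (S = (-133 + 259)*194 = 126*194 = 24444)
H(D) = (1 + D)/(2*D) (H(D) = (D + 1)/(D + D) = (1 + D)/((2*D)) = (1 + D)*(1/(2*D)) = (1 + D)/(2*D))
(H(-409) + S) + s(C) = ((1/2)*(1 - 409)/(-409) + 24444) + 130 = ((1/2)*(-1/409)*(-408) + 24444) + 130 = (204/409 + 24444) + 130 = 9997800/409 + 130 = 10050970/409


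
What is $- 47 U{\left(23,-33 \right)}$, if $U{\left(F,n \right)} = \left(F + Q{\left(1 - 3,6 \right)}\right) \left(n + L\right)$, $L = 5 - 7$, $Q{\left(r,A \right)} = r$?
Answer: $34545$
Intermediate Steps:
$L = -2$ ($L = 5 - 7 = -2$)
$U{\left(F,n \right)} = \left(-2 + F\right) \left(-2 + n\right)$ ($U{\left(F,n \right)} = \left(F + \left(1 - 3\right)\right) \left(n - 2\right) = \left(F - 2\right) \left(-2 + n\right) = \left(-2 + F\right) \left(-2 + n\right)$)
$- 47 U{\left(23,-33 \right)} = - 47 \left(4 - 46 - -66 + 23 \left(-33\right)\right) = - 47 \left(4 - 46 + 66 - 759\right) = \left(-47\right) \left(-735\right) = 34545$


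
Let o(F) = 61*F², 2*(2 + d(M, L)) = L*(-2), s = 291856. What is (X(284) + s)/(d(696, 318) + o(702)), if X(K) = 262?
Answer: 146059/15030362 ≈ 0.0097176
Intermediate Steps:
d(M, L) = -2 - L (d(M, L) = -2 + (L*(-2))/2 = -2 + (-2*L)/2 = -2 - L)
(X(284) + s)/(d(696, 318) + o(702)) = (262 + 291856)/((-2 - 1*318) + 61*702²) = 292118/((-2 - 318) + 61*492804) = 292118/(-320 + 30061044) = 292118/30060724 = 292118*(1/30060724) = 146059/15030362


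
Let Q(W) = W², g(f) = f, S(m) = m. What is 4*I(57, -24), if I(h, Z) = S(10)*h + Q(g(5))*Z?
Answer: -120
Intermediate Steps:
I(h, Z) = 10*h + 25*Z (I(h, Z) = 10*h + 5²*Z = 10*h + 25*Z)
4*I(57, -24) = 4*(10*57 + 25*(-24)) = 4*(570 - 600) = 4*(-30) = -120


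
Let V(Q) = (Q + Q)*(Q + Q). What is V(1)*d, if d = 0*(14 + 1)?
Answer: 0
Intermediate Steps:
d = 0 (d = 0*15 = 0)
V(Q) = 4*Q² (V(Q) = (2*Q)*(2*Q) = 4*Q²)
V(1)*d = (4*1²)*0 = (4*1)*0 = 4*0 = 0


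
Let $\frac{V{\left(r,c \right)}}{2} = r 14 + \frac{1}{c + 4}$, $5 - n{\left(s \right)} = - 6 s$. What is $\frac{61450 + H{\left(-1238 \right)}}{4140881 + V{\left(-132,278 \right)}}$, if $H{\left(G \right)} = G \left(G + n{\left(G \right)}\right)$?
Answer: $\frac{760255644}{291671543} \approx 2.6065$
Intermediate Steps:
$n{\left(s \right)} = 5 + 6 s$ ($n{\left(s \right)} = 5 - - 6 s = 5 + 6 s$)
$V{\left(r,c \right)} = \frac{2}{4 + c} + 28 r$ ($V{\left(r,c \right)} = 2 \left(r 14 + \frac{1}{c + 4}\right) = 2 \left(14 r + \frac{1}{4 + c}\right) = 2 \left(\frac{1}{4 + c} + 14 r\right) = \frac{2}{4 + c} + 28 r$)
$H{\left(G \right)} = G \left(5 + 7 G\right)$ ($H{\left(G \right)} = G \left(G + \left(5 + 6 G\right)\right) = G \left(5 + 7 G\right)$)
$\frac{61450 + H{\left(-1238 \right)}}{4140881 + V{\left(-132,278 \right)}} = \frac{61450 - 1238 \left(5 + 7 \left(-1238\right)\right)}{4140881 + \frac{2 \left(1 + 56 \left(-132\right) + 14 \cdot 278 \left(-132\right)\right)}{4 + 278}} = \frac{61450 - 1238 \left(5 - 8666\right)}{4140881 + \frac{2 \left(1 - 7392 - 513744\right)}{282}} = \frac{61450 - -10722318}{4140881 + 2 \cdot \frac{1}{282} \left(-521135\right)} = \frac{61450 + 10722318}{4140881 - \frac{521135}{141}} = \frac{10783768}{\frac{583343086}{141}} = 10783768 \cdot \frac{141}{583343086} = \frac{760255644}{291671543}$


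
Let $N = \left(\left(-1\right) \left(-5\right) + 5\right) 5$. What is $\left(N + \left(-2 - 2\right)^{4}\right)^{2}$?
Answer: $93636$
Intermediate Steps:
$N = 50$ ($N = \left(5 + 5\right) 5 = 10 \cdot 5 = 50$)
$\left(N + \left(-2 - 2\right)^{4}\right)^{2} = \left(50 + \left(-2 - 2\right)^{4}\right)^{2} = \left(50 + \left(-4\right)^{4}\right)^{2} = \left(50 + 256\right)^{2} = 306^{2} = 93636$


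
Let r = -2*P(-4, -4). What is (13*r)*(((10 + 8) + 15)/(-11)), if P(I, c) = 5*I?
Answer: -1560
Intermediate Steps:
r = 40 (r = -10*(-4) = -2*(-20) = 40)
(13*r)*(((10 + 8) + 15)/(-11)) = (13*40)*(((10 + 8) + 15)/(-11)) = 520*((18 + 15)*(-1/11)) = 520*(33*(-1/11)) = 520*(-3) = -1560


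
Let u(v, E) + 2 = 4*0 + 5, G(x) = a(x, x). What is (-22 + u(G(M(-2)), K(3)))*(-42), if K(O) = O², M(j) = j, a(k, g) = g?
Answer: 798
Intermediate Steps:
G(x) = x
u(v, E) = 3 (u(v, E) = -2 + (4*0 + 5) = -2 + (0 + 5) = -2 + 5 = 3)
(-22 + u(G(M(-2)), K(3)))*(-42) = (-22 + 3)*(-42) = -19*(-42) = 798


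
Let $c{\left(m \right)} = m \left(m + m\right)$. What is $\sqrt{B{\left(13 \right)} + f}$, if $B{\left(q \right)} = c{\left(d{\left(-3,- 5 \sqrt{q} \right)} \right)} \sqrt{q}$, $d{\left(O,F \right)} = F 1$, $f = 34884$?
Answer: $\sqrt{34884 + 650 \sqrt{13}} \approx 192.94$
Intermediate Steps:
$d{\left(O,F \right)} = F$
$c{\left(m \right)} = 2 m^{2}$ ($c{\left(m \right)} = m 2 m = 2 m^{2}$)
$B{\left(q \right)} = 50 q^{\frac{3}{2}}$ ($B{\left(q \right)} = 2 \left(- 5 \sqrt{q}\right)^{2} \sqrt{q} = 2 \cdot 25 q \sqrt{q} = 50 q \sqrt{q} = 50 q^{\frac{3}{2}}$)
$\sqrt{B{\left(13 \right)} + f} = \sqrt{50 \cdot 13^{\frac{3}{2}} + 34884} = \sqrt{50 \cdot 13 \sqrt{13} + 34884} = \sqrt{650 \sqrt{13} + 34884} = \sqrt{34884 + 650 \sqrt{13}}$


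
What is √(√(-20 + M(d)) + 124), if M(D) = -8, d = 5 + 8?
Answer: √(124 + 2*I*√7) ≈ 11.138 + 0.2375*I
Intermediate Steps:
d = 13
√(√(-20 + M(d)) + 124) = √(√(-20 - 8) + 124) = √(√(-28) + 124) = √(2*I*√7 + 124) = √(124 + 2*I*√7)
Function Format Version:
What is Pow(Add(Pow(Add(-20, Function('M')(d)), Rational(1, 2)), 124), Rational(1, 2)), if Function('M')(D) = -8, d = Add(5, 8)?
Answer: Pow(Add(124, Mul(2, I, Pow(7, Rational(1, 2)))), Rational(1, 2)) ≈ Add(11.138, Mul(0.2375, I))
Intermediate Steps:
d = 13
Pow(Add(Pow(Add(-20, Function('M')(d)), Rational(1, 2)), 124), Rational(1, 2)) = Pow(Add(Pow(Add(-20, -8), Rational(1, 2)), 124), Rational(1, 2)) = Pow(Add(Pow(-28, Rational(1, 2)), 124), Rational(1, 2)) = Pow(Add(Mul(2, I, Pow(7, Rational(1, 2))), 124), Rational(1, 2)) = Pow(Add(124, Mul(2, I, Pow(7, Rational(1, 2)))), Rational(1, 2))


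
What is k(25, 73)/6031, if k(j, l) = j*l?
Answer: 1825/6031 ≈ 0.30260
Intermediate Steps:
k(25, 73)/6031 = (25*73)/6031 = 1825*(1/6031) = 1825/6031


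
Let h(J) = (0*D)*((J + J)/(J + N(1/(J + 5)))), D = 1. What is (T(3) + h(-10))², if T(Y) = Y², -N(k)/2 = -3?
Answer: 81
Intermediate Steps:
N(k) = 6 (N(k) = -2*(-3) = 6)
h(J) = 0 (h(J) = (0*1)*((J + J)/(J + 6)) = 0*((2*J)/(6 + J)) = 0*(2*J/(6 + J)) = 0)
(T(3) + h(-10))² = (3² + 0)² = (9 + 0)² = 9² = 81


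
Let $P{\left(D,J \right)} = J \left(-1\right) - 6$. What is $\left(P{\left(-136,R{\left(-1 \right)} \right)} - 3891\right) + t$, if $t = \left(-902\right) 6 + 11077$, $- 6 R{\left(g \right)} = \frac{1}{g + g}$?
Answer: $\frac{21215}{12} \approx 1767.9$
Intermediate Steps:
$R{\left(g \right)} = - \frac{1}{12 g}$ ($R{\left(g \right)} = - \frac{1}{6 \left(g + g\right)} = - \frac{1}{6 \cdot 2 g} = - \frac{\frac{1}{2} \frac{1}{g}}{6} = - \frac{1}{12 g}$)
$t = 5665$ ($t = -5412 + 11077 = 5665$)
$P{\left(D,J \right)} = -6 - J$ ($P{\left(D,J \right)} = - J - 6 = -6 - J$)
$\left(P{\left(-136,R{\left(-1 \right)} \right)} - 3891\right) + t = \left(\left(-6 - - \frac{1}{12 \left(-1\right)}\right) - 3891\right) + 5665 = \left(\left(-6 - \left(- \frac{1}{12}\right) \left(-1\right)\right) - 3891\right) + 5665 = \left(\left(-6 - \frac{1}{12}\right) - 3891\right) + 5665 = \left(- \frac{73}{12} - 3891\right) + 5665 = - \frac{46765}{12} + 5665 = \frac{21215}{12}$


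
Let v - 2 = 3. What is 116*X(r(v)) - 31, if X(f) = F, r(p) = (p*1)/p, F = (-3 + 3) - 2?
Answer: -263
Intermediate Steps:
v = 5 (v = 2 + 3 = 5)
F = -2 (F = 0 - 2 = -2)
r(p) = 1 (r(p) = p/p = 1)
X(f) = -2
116*X(r(v)) - 31 = 116*(-2) - 31 = -232 - 31 = -263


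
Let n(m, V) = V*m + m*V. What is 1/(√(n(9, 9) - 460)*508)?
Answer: -I*√298/151384 ≈ -0.00011403*I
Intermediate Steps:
n(m, V) = 2*V*m (n(m, V) = V*m + V*m = 2*V*m)
1/(√(n(9, 9) - 460)*508) = 1/(√(2*9*9 - 460)*508) = 1/(√(162 - 460)*508) = 1/(√(-298)*508) = 1/((I*√298)*508) = 1/(508*I*√298) = -I*√298/151384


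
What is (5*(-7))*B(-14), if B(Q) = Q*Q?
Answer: -6860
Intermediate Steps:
B(Q) = Q²
(5*(-7))*B(-14) = (5*(-7))*(-14)² = -35*196 = -6860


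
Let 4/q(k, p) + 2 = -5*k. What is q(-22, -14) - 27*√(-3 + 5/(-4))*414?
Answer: 1/27 - 5589*I*√17 ≈ 0.037037 - 23044.0*I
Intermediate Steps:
q(k, p) = 4/(-2 - 5*k)
q(-22, -14) - 27*√(-3 + 5/(-4))*414 = -4/(2 + 5*(-22)) - 27*√(-3 + 5/(-4))*414 = -4/(2 - 110) - 27*√(-3 + 5*(-¼))*414 = -4/(-108) - 27*√(-3 - 5/4)*414 = -4*(-1/108) - 27*I*√17/2*414 = 1/27 - 27*I*√17/2*414 = 1/27 - 5589*I*√17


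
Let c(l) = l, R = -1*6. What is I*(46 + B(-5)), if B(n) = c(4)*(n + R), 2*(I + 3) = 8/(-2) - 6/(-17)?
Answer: -164/17 ≈ -9.6471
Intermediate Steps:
R = -6
I = -82/17 (I = -3 + (8/(-2) - 6/(-17))/2 = -3 + (8*(-1/2) - 6*(-1/17))/2 = -3 + (-4 + 6/17)/2 = -3 + (1/2)*(-62/17) = -3 - 31/17 = -82/17 ≈ -4.8235)
B(n) = -24 + 4*n (B(n) = 4*(n - 6) = 4*(-6 + n) = -24 + 4*n)
I*(46 + B(-5)) = -82*(46 + (-24 + 4*(-5)))/17 = -82*(46 + (-24 - 20))/17 = -82*(46 - 44)/17 = -82/17*2 = -164/17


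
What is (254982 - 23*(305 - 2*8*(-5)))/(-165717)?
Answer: -246127/165717 ≈ -1.4852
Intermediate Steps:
(254982 - 23*(305 - 2*8*(-5)))/(-165717) = (254982 - 23*(305 - 16*(-5)))*(-1/165717) = (254982 - 23*(305 + 80))*(-1/165717) = (254982 - 23*385)*(-1/165717) = (254982 - 8855)*(-1/165717) = 246127*(-1/165717) = -246127/165717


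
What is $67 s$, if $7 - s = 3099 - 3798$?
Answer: $47302$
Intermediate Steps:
$s = 706$ ($s = 7 - \left(3099 - 3798\right) = 7 - -699 = 7 + 699 = 706$)
$67 s = 67 \cdot 706 = 47302$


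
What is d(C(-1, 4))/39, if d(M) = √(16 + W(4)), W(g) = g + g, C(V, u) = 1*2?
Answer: 2*√6/39 ≈ 0.12561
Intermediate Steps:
C(V, u) = 2
W(g) = 2*g
d(M) = 2*√6 (d(M) = √(16 + 2*4) = √(16 + 8) = √24 = 2*√6)
d(C(-1, 4))/39 = (2*√6)/39 = (2*√6)*(1/39) = 2*√6/39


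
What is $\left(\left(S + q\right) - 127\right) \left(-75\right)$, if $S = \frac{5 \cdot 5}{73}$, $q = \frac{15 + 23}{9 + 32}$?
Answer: $\frac{28223400}{2993} \approx 9429.8$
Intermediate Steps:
$q = \frac{38}{41} \approx 0.92683$
$S = \frac{25}{73}$ ($S = 25 \cdot \frac{1}{73} = \frac{25}{73} \approx 0.34247$)
$\left(\left(S + q\right) - 127\right) \left(-75\right) = \left(\left(\frac{25}{73} + \frac{38}{41}\right) - 127\right) \left(-75\right) = \left(\frac{3799}{2993} - 127\right) \left(-75\right) = \left(- \frac{376312}{2993}\right) \left(-75\right) = \frac{28223400}{2993}$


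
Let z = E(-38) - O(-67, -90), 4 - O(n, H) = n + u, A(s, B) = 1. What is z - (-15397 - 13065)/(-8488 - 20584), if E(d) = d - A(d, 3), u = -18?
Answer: -1874839/14536 ≈ -128.98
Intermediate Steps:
O(n, H) = 22 - n (O(n, H) = 4 - (n - 18) = 4 - (-18 + n) = 4 + (18 - n) = 22 - n)
E(d) = -1 + d (E(d) = d - 1*1 = d - 1 = -1 + d)
z = -128 (z = (-1 - 38) - (22 - 1*(-67)) = -39 - (22 + 67) = -39 - 1*89 = -39 - 89 = -128)
z - (-15397 - 13065)/(-8488 - 20584) = -128 - (-15397 - 13065)/(-8488 - 20584) = -128 - (-28462)/(-29072) = -128 - (-28462)*(-1)/29072 = -128 - 1*14231/14536 = -128 - 14231/14536 = -1874839/14536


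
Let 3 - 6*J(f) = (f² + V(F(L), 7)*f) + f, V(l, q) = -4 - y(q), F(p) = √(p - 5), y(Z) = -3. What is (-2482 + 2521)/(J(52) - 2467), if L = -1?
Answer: -234/17503 ≈ -0.013369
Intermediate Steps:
F(p) = √(-5 + p)
V(l, q) = -1 (V(l, q) = -4 - 1*(-3) = -4 + 3 = -1)
J(f) = ½ - f²/6 (J(f) = ½ - ((f² - f) + f)/6 = ½ - f²/6)
(-2482 + 2521)/(J(52) - 2467) = (-2482 + 2521)/((½ - ⅙*52²) - 2467) = 39/((½ - ⅙*2704) - 2467) = 39/((½ - 1352/3) - 2467) = 39/(-2701/6 - 2467) = 39/(-17503/6) = 39*(-6/17503) = -234/17503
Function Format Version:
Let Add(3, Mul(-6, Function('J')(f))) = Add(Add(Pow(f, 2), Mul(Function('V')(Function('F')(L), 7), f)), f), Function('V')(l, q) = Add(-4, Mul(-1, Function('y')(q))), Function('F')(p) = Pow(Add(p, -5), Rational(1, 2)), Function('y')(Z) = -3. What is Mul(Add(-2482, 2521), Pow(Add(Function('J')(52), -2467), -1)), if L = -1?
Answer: Rational(-234, 17503) ≈ -0.013369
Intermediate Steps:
Function('F')(p) = Pow(Add(-5, p), Rational(1, 2))
Function('V')(l, q) = -1 (Function('V')(l, q) = Add(-4, Mul(-1, -3)) = Add(-4, 3) = -1)
Function('J')(f) = Add(Rational(1, 2), Mul(Rational(-1, 6), Pow(f, 2))) (Function('J')(f) = Add(Rational(1, 2), Mul(Rational(-1, 6), Add(Add(Pow(f, 2), Mul(-1, f)), f))) = Add(Rational(1, 2), Mul(Rational(-1, 6), Pow(f, 2))))
Mul(Add(-2482, 2521), Pow(Add(Function('J')(52), -2467), -1)) = Mul(Add(-2482, 2521), Pow(Add(Add(Rational(1, 2), Mul(Rational(-1, 6), Pow(52, 2))), -2467), -1)) = Mul(39, Pow(Add(Add(Rational(1, 2), Mul(Rational(-1, 6), 2704)), -2467), -1)) = Mul(39, Pow(Add(Add(Rational(1, 2), Rational(-1352, 3)), -2467), -1)) = Mul(39, Pow(Add(Rational(-2701, 6), -2467), -1)) = Mul(39, Pow(Rational(-17503, 6), -1)) = Mul(39, Rational(-6, 17503)) = Rational(-234, 17503)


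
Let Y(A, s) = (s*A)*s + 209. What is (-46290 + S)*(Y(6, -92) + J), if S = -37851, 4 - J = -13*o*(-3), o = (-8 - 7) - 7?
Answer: -4363131555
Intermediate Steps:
o = -22 (o = -15 - 7 = -22)
J = 862 (J = 4 - (-13*(-22))*(-3) = 4 - 286*(-3) = 4 - 1*(-858) = 4 + 858 = 862)
Y(A, s) = 209 + A*s**2 (Y(A, s) = (A*s)*s + 209 = A*s**2 + 209 = 209 + A*s**2)
(-46290 + S)*(Y(6, -92) + J) = (-46290 - 37851)*((209 + 6*(-92)**2) + 862) = -84141*((209 + 6*8464) + 862) = -84141*((209 + 50784) + 862) = -84141*(50993 + 862) = -84141*51855 = -4363131555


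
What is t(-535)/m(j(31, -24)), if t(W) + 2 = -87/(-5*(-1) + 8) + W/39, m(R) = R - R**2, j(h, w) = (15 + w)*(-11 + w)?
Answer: 437/1928745 ≈ 0.00022657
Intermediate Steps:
j(h, w) = (-11 + w)*(15 + w)
t(W) = -113/13 + W/39 (t(W) = -2 + (-87/(-5*(-1) + 8) + W/39) = -2 + (-87/(5 + 8) + W*(1/39)) = -2 + (-87/13 + W/39) = -113/13 + W/39)
t(-535)/m(j(31, -24)) = (-113/13 + (1/39)*(-535))/(((-165 + (-24)**2 + 4*(-24))*(1 - (-165 + (-24)**2 + 4*(-24))))) = (-113/13 - 535/39)/(((-165 + 576 - 96)*(1 - (-165 + 576 - 96)))) = -874*1/(315*(1 - 1*315))/39 = -874*1/(315*(1 - 315))/39 = -874/(39*(315*(-314))) = -874/39/(-98910) = -874/39*(-1/98910) = 437/1928745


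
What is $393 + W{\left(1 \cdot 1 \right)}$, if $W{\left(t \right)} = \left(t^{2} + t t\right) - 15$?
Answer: $380$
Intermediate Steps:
$W{\left(t \right)} = -15 + 2 t^{2}$ ($W{\left(t \right)} = \left(t^{2} + t^{2}\right) - 15 = 2 t^{2} - 15 = -15 + 2 t^{2}$)
$393 + W{\left(1 \cdot 1 \right)} = 393 - \left(15 - 2 \left(1 \cdot 1\right)^{2}\right) = 393 - \left(15 - 2 \cdot 1^{2}\right) = 393 + \left(-15 + 2 \cdot 1\right) = 393 + \left(-15 + 2\right) = 393 - 13 = 380$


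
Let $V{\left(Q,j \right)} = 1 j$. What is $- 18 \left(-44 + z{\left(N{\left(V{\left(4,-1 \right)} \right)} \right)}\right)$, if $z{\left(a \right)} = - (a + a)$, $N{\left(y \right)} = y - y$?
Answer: $792$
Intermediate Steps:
$V{\left(Q,j \right)} = j$
$N{\left(y \right)} = 0$
$z{\left(a \right)} = - 2 a$
$- 18 \left(-44 + z{\left(N{\left(V{\left(4,-1 \right)} \right)} \right)}\right) = - 18 \left(-44 - 0\right) = - 18 \left(-44 + 0\right) = \left(-18\right) \left(-44\right) = 792$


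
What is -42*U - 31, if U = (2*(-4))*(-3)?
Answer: -1039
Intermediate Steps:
U = 24 (U = -8*(-3) = 24)
-42*U - 31 = -42*24 - 31 = -1008 - 31 = -1039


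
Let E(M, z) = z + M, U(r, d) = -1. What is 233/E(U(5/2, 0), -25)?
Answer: -233/26 ≈ -8.9615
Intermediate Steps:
E(M, z) = M + z
233/E(U(5/2, 0), -25) = 233/(-1 - 25) = 233/(-26) = 233*(-1/26) = -233/26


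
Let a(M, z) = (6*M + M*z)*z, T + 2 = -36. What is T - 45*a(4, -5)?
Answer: 862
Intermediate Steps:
T = -38 (T = -2 - 36 = -38)
a(M, z) = z*(6*M + M*z)
T - 45*a(4, -5) = -38 - 180*(-5)*(6 - 5) = -38 - 180*(-5) = -38 - 45*(-20) = -38 + 900 = 862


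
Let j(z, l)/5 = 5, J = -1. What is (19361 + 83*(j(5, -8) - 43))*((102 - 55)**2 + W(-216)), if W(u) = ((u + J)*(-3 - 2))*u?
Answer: -4147841917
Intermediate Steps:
j(z, l) = 25 (j(z, l) = 5*5 = 25)
W(u) = u*(5 - 5*u) (W(u) = ((u - 1)*(-3 - 2))*u = ((-1 + u)*(-5))*u = (5 - 5*u)*u = u*(5 - 5*u))
(19361 + 83*(j(5, -8) - 43))*((102 - 55)**2 + W(-216)) = (19361 + 83*(25 - 43))*((102 - 55)**2 + 5*(-216)*(1 - 1*(-216))) = (19361 + 83*(-18))*(47**2 + 5*(-216)*(1 + 216)) = (19361 - 1494)*(2209 + 5*(-216)*217) = 17867*(2209 - 234360) = 17867*(-232151) = -4147841917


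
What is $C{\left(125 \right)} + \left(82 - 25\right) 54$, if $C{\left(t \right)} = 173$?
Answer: $3251$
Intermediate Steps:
$C{\left(125 \right)} + \left(82 - 25\right) 54 = 173 + \left(82 - 25\right) 54 = 173 + 57 \cdot 54 = 173 + 3078 = 3251$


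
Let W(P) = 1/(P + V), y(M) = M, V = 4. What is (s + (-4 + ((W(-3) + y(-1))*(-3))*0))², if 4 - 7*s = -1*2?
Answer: 484/49 ≈ 9.8775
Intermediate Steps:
s = 6/7 (s = 4/7 - (-1)*2/7 = 4/7 - ⅐*(-2) = 4/7 + 2/7 = 6/7 ≈ 0.85714)
W(P) = 1/(4 + P) (W(P) = 1/(P + 4) = 1/(4 + P))
(s + (-4 + ((W(-3) + y(-1))*(-3))*0))² = (6/7 + (-4 + ((1/(4 - 3) - 1)*(-3))*0))² = (6/7 + (-4 + ((1/1 - 1)*(-3))*0))² = (6/7 + (-4 + ((1 - 1)*(-3))*0))² = (6/7 + (-4 + (0*(-3))*0))² = (6/7 + (-4 + 0*0))² = (6/7 + (-4 + 0))² = (6/7 - 4)² = (-22/7)² = 484/49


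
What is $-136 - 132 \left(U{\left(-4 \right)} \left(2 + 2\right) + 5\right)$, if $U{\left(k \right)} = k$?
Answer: $1316$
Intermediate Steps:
$-136 - 132 \left(U{\left(-4 \right)} \left(2 + 2\right) + 5\right) = -136 - 132 \left(- 4 \left(2 + 2\right) + 5\right) = -136 - 132 \left(\left(-4\right) 4 + 5\right) = -136 - 132 \left(-16 + 5\right) = -136 - -1452 = -136 + 1452 = 1316$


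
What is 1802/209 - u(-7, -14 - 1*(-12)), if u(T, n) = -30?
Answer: 8072/209 ≈ 38.622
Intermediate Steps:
1802/209 - u(-7, -14 - 1*(-12)) = 1802/209 - 1*(-30) = 1802*(1/209) + 30 = 1802/209 + 30 = 8072/209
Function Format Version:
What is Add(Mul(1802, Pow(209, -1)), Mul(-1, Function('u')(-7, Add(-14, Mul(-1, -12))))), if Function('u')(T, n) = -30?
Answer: Rational(8072, 209) ≈ 38.622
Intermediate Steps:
Add(Mul(1802, Pow(209, -1)), Mul(-1, Function('u')(-7, Add(-14, Mul(-1, -12))))) = Add(Mul(1802, Pow(209, -1)), Mul(-1, -30)) = Add(Mul(1802, Rational(1, 209)), 30) = Add(Rational(1802, 209), 30) = Rational(8072, 209)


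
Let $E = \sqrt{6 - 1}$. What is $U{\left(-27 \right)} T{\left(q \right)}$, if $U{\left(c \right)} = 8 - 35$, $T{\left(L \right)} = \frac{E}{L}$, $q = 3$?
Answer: $- 9 \sqrt{5} \approx -20.125$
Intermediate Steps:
$E = \sqrt{5} \approx 2.2361$
$T{\left(L \right)} = \frac{\sqrt{5}}{L}$
$U{\left(c \right)} = -27$ ($U{\left(c \right)} = 8 - 35 = -27$)
$U{\left(-27 \right)} T{\left(q \right)} = - 27 \frac{\sqrt{5}}{3} = - 9 \sqrt{5}$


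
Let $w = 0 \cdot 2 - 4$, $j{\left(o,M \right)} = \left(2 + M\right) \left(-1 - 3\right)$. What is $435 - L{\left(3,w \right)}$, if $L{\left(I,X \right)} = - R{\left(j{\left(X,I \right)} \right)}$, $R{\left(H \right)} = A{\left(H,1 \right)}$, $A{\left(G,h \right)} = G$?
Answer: $415$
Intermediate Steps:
$j{\left(o,M \right)} = -8 - 4 M$ ($j{\left(o,M \right)} = \left(2 + M\right) \left(-4\right) = -8 - 4 M$)
$R{\left(H \right)} = H$
$w = -4$ ($w = 0 - 4 = -4$)
$L{\left(I,X \right)} = 8 + 4 I$ ($L{\left(I,X \right)} = - (-8 - 4 I) = 8 + 4 I$)
$435 - L{\left(3,w \right)} = 435 - \left(8 + 4 \cdot 3\right) = 435 - \left(8 + 12\right) = 435 - 20 = 415$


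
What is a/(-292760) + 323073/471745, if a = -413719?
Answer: 57950544227/27621613240 ≈ 2.0980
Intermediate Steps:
a/(-292760) + 323073/471745 = -413719/(-292760) + 323073/471745 = -413719*(-1/292760) + 323073*(1/471745) = 413719/292760 + 323073/471745 = 57950544227/27621613240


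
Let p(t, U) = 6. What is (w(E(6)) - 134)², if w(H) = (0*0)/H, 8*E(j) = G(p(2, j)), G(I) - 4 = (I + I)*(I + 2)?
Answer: 17956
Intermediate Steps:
G(I) = 4 + 2*I*(2 + I) (G(I) = 4 + (I + I)*(I + 2) = 4 + (2*I)*(2 + I) = 4 + 2*I*(2 + I))
E(j) = 25/2 (E(j) = (4 + 2*6² + 4*6)/8 = (4 + 2*36 + 24)/8 = (4 + 72 + 24)/8 = (⅛)*100 = 25/2)
w(H) = 0 (w(H) = 0/H = 0)
(w(E(6)) - 134)² = (0 - 134)² = (-134)² = 17956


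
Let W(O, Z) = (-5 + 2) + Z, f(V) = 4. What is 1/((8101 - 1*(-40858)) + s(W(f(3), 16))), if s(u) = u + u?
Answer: 1/48985 ≈ 2.0414e-5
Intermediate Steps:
W(O, Z) = -3 + Z
s(u) = 2*u
1/((8101 - 1*(-40858)) + s(W(f(3), 16))) = 1/((8101 - 1*(-40858)) + 2*(-3 + 16)) = 1/((8101 + 40858) + 2*13) = 1/(48959 + 26) = 1/48985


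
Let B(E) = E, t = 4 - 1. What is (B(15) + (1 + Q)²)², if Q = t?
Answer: 961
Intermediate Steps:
t = 3
Q = 3
(B(15) + (1 + Q)²)² = (15 + (1 + 3)²)² = (15 + 4²)² = (15 + 16)² = 31² = 961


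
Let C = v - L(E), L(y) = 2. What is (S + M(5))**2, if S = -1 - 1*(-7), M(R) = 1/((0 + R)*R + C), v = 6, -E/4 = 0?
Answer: 30625/841 ≈ 36.415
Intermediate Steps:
E = 0 (E = -4*0 = 0)
C = 4 (C = 6 - 1*2 = 6 - 2 = 4)
M(R) = 1/(4 + R**2) (M(R) = 1/((0 + R)*R + 4) = 1/(R*R + 4) = 1/(R**2 + 4) = 1/(4 + R**2))
S = 6 (S = -1 + 7 = 6)
(S + M(5))**2 = (6 + 1/(4 + 5**2))**2 = (6 + 1/(4 + 25))**2 = (6 + 1/29)**2 = (175/29)**2 = 30625/841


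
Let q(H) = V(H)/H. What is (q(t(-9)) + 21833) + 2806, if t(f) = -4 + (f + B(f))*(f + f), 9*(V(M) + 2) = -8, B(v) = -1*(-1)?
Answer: 15522557/630 ≈ 24639.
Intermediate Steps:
B(v) = 1
V(M) = -26/9 (V(M) = -2 + (1/9)*(-8) = -2 - 8/9 = -26/9)
t(f) = -4 + 2*f*(1 + f) (t(f) = -4 + (f + 1)*(f + f) = -4 + (1 + f)*(2*f) = -4 + 2*f*(1 + f))
q(H) = -26/(9*H)
(q(t(-9)) + 21833) + 2806 = (-26/(9*(-4 + 2*(-9) + 2*(-9)**2)) + 21833) + 2806 = (-26/(9*(-4 - 18 + 2*81)) + 21833) + 2806 = (-26/(9*(-4 - 18 + 162)) + 21833) + 2806 = (-26/9/140 + 21833) + 2806 = (-26/9*1/140 + 21833) + 2806 = (-13/630 + 21833) + 2806 = 13754777/630 + 2806 = 15522557/630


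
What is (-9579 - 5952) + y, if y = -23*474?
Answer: -26433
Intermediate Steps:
y = -10902
(-9579 - 5952) + y = (-9579 - 5952) - 10902 = -15531 - 10902 = -26433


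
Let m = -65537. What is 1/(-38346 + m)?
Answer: -1/103883 ≈ -9.6262e-6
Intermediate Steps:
1/(-38346 + m) = 1/(-38346 - 65537) = 1/(-103883) = -1/103883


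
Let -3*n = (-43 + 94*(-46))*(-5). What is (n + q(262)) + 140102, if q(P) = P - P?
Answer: 398471/3 ≈ 1.3282e+5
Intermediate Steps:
q(P) = 0
n = -21835/3 (n = -(-43 + 94*(-46))*(-5)/3 = -(-43 - 4324)*(-5)/3 = -(-4367)*(-5)/3 = -1/3*21835 = -21835/3 ≈ -7278.3)
(n + q(262)) + 140102 = (-21835/3 + 0) + 140102 = -21835/3 + 140102 = 398471/3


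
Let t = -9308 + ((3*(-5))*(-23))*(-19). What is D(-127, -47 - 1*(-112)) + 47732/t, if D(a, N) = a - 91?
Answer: -3505866/15863 ≈ -221.01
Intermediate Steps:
D(a, N) = -91 + a
t = -15863 (t = -9308 - 15*(-23)*(-19) = -9308 + 345*(-19) = -9308 - 6555 = -15863)
D(-127, -47 - 1*(-112)) + 47732/t = (-91 - 127) + 47732/(-15863) = -218 + 47732*(-1/15863) = -218 - 47732/15863 = -3505866/15863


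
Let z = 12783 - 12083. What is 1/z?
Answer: 1/700 ≈ 0.0014286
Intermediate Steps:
z = 700
1/z = 1/700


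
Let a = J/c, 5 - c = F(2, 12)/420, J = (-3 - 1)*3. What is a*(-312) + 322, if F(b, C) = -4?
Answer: 281246/263 ≈ 1069.4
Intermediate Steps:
J = -12 (J = -4*3 = -12)
c = 526/105 (c = 5 - (-4)/420 = 5 - 1*(-1/105) = 5 + 1/105 = 526/105 ≈ 5.0095)
a = -630/263 (a = -12/526/105 = -12*105/526 = -630/263 ≈ -2.3954)
a*(-312) + 322 = -630/263*(-312) + 322 = 196560/263 + 322 = 281246/263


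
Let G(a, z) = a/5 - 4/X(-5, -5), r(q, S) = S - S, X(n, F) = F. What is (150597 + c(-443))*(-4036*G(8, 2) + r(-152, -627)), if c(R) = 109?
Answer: -7298992992/5 ≈ -1.4598e+9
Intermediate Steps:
r(q, S) = 0
G(a, z) = ⅘ + a/5 (G(a, z) = a/5 - 4/(-5) = a*(⅕) - 4*(-⅕) = a/5 + ⅘ = ⅘ + a/5)
(150597 + c(-443))*(-4036*G(8, 2) + r(-152, -627)) = (150597 + 109)*(-4036*(⅘ + (⅕)*8) + 0) = 150706*(-4036*(⅘ + 8/5) + 0) = 150706*(-4036*12/5 + 0) = 150706*(-48432/5 + 0) = 150706*(-48432/5) = -7298992992/5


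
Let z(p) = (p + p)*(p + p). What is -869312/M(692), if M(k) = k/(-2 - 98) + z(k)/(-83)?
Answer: 1803822400/47900759 ≈ 37.657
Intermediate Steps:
z(p) = 4*p**2 (z(p) = (2*p)*(2*p) = 4*p**2)
M(k) = -4*k**2/83 - k/100 (M(k) = k/(-2 - 98) + (4*k**2)/(-83) = k/(-100) + (4*k**2)*(-1/83) = k*(-1/100) - 4*k**2/83 = -k/100 - 4*k**2/83 = -4*k**2/83 - k/100)
-869312/M(692) = -869312*2075/(173*(-83 - 400*692)) = -869312*2075/(173*(-83 - 276800)) = -869312/((1/8300)*692*(-276883)) = -869312/(-47900759/2075) = -869312*(-2075/47900759) = 1803822400/47900759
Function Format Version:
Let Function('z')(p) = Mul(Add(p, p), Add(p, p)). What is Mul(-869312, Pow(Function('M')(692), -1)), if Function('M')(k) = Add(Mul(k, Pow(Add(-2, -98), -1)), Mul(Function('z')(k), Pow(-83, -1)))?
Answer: Rational(1803822400, 47900759) ≈ 37.657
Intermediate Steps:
Function('z')(p) = Mul(4, Pow(p, 2)) (Function('z')(p) = Mul(Mul(2, p), Mul(2, p)) = Mul(4, Pow(p, 2)))
Function('M')(k) = Add(Mul(Rational(-4, 83), Pow(k, 2)), Mul(Rational(-1, 100), k)) (Function('M')(k) = Add(Mul(k, Pow(Add(-2, -98), -1)), Mul(Mul(4, Pow(k, 2)), Pow(-83, -1))) = Add(Mul(k, Pow(-100, -1)), Mul(Mul(4, Pow(k, 2)), Rational(-1, 83))) = Add(Mul(k, Rational(-1, 100)), Mul(Rational(-4, 83), Pow(k, 2))) = Add(Mul(Rational(-1, 100), k), Mul(Rational(-4, 83), Pow(k, 2))) = Add(Mul(Rational(-4, 83), Pow(k, 2)), Mul(Rational(-1, 100), k)))
Mul(-869312, Pow(Function('M')(692), -1)) = Mul(-869312, Pow(Mul(Rational(1, 8300), 692, Add(-83, Mul(-400, 692))), -1)) = Mul(-869312, Pow(Mul(Rational(1, 8300), 692, Add(-83, -276800)), -1)) = Mul(-869312, Pow(Mul(Rational(1, 8300), 692, -276883), -1)) = Mul(-869312, Pow(Rational(-47900759, 2075), -1)) = Mul(-869312, Rational(-2075, 47900759)) = Rational(1803822400, 47900759)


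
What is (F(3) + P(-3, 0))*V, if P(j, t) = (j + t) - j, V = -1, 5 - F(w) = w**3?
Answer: 22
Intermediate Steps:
F(w) = 5 - w**3
P(j, t) = t
(F(3) + P(-3, 0))*V = ((5 - 1*3**3) + 0)*(-1) = ((5 - 1*27) + 0)*(-1) = ((5 - 27) + 0)*(-1) = (-22 + 0)*(-1) = -22*(-1) = 22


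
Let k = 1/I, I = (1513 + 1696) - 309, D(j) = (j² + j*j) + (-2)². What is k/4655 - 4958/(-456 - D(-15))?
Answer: 956150313/175493500 ≈ 5.4483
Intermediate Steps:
D(j) = 4 + 2*j² (D(j) = (j² + j²) + 4 = 2*j² + 4 = 4 + 2*j²)
I = 2900 (I = 3209 - 309 = 2900)
k = 1/2900 ≈ 0.00034483
k/4655 - 4958/(-456 - D(-15)) = (1/2900)/4655 - 4958/(-456 - (4 + 2*(-15)²)) = (1/2900)*(1/4655) - 4958/(-456 - (4 + 2*225)) = 1/13499500 - 4958/(-456 - (4 + 450)) = 1/13499500 - 4958/(-456 - 1*454) = 1/13499500 - 4958/(-456 - 454) = 1/13499500 - 4958/(-910) = 1/13499500 - 4958*(-1/910) = 1/13499500 + 2479/455 = 956150313/175493500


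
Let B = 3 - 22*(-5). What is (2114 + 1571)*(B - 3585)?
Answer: -12794320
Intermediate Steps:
B = 113 (B = 3 + 110 = 113)
(2114 + 1571)*(B - 3585) = (2114 + 1571)*(113 - 3585) = 3685*(-3472) = -12794320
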